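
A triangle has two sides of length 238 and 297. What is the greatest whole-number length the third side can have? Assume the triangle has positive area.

The third side must be less than 238 + 297 = 535.
The largest integer below 535 is 534.

534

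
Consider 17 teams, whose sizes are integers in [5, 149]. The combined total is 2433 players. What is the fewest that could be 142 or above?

Suppose at most 17 − j of them reach 142; then j values are ≤ 141 and the rest ≤ 149.
The total is then ≤ 141·j + 149·(17 − j) = 2533 − 8j. For this to be ≥ 2433 we need j ≤ 12, so at least 17 − 12 = 5 must reach 142.
Exactly 5 works: 5 values at 149 and 12 at 141 total 2437; lower one of the high values by 4 (still ≥ 142) to hit 2433.

5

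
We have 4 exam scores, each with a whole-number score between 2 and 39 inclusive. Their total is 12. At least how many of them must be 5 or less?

Each value above 5 is at least 6, contributing at least 6 − 2 = 4 above the floor 2.
The sum exceeds the floor total 8 by 4, so at most ⌊4/4⌋ = 1 exceed 5, and at least 3 are ≤ 5.
Exactly 3 works: 3 values at 2 and 1 at 6 total 12.

3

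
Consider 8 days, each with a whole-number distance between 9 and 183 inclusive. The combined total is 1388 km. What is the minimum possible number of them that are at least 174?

If only k of them are at least 174, the other 8 − k are at most 173, so the total is at most k·183 + (8 − k)·173.
This must reach 1388, so k·183 + (8 − k)·173 ≥ 1388, giving k ≥ 1.
Exactly 1 works: 1 value at 183 and 7 at 173 total 1394; lower one of the high values by 6 (still ≥ 174) to hit 1388.

1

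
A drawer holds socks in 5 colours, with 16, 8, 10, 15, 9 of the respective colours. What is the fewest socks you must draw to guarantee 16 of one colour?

58

In the worst case you take as many as possible of each colour without reaching 16: 15 + 8 + 10 + 15 + 9 = 57.
The next one must give 16 of some colour, so 57 + 1 = 58.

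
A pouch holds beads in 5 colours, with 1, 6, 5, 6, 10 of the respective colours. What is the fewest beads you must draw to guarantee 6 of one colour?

In the worst case you take as many as possible of each colour without reaching 6: 1 + 5 + 5 + 5 + 5 = 21.
The next one must give 6 of some colour, so 21 + 1 = 22.

22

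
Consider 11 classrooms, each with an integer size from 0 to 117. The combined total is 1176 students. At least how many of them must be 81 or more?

Each value short of 81 is at most 80, costing at least 117 − 80 = 37 against the maximum total of 1287.
We can afford to lose at most 1287 − 1176 = 111, so at most ⌊111/37⌋ = 3 fall short, and at least 8 are ≥ 81.
Exactly 8 works: 8 values at 117 and 3 at 80 total 1176.

8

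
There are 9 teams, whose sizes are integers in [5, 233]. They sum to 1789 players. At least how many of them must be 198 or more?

1

If only k of them are at least 198, the other 9 − k are at most 197, so the total is at most k·233 + (9 − k)·197.
This must reach 1789, so k·233 + (9 − k)·197 ≥ 1789, giving k ≥ 1.
Exactly 1 works: 1 value at 233 and 8 at 197 total 1809; lower one of the high values by 20 (still ≥ 198) to hit 1789.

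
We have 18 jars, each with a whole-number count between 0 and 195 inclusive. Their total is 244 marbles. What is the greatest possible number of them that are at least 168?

Suppose k of them are at least 168. Those contribute at least 168 each and the other 18 − k at least 0 each.
So the total is at least 168k + 0(18 − k) = 0 + 168k. This must be ≤ 244, giving k ≤ 1.
k = 1 is achieved by 1 value at 168 and 17 at 0, total 168; add 76 to one value (staying below 168) to reach 244.

1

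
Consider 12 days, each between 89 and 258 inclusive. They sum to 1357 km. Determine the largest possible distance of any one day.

To make one day as large as possible, make the other 11 as small as possible.
The other 11 contribute at least 11 × 89 = 979, leaving at most 1357 − 979 = 378.
But each day is capped at 258, so the maximum is 258.
Achievable: one at 258 and the other 11 totalling 1099, which fits since 11 × 89 ≤ 1099 ≤ 11 × 258.

258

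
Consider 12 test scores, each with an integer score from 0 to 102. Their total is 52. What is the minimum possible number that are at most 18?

10

Each value above 18 is at least 19, contributing at least 19 − 0 = 19 above the floor 0.
The sum exceeds the floor total 0 by 52, so at most ⌊52/19⌋ = 2 exceed 18, and at least 10 are ≤ 18.
Exactly 10 works: 10 values at 0 and 2 at 19 total 38; raise one of the low values by 14 (still ≤ 18) to hit 52.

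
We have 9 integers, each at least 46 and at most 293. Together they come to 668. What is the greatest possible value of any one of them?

To make one integer as large as possible, make the other 8 as small as possible.
The other 8 contribute at least 8 × 46 = 368, leaving at most 668 − 368 = 300.
But each integer is capped at 293, so the maximum is 293.
Achievable: one at 293 and the other 8 totalling 375, which fits since 8 × 46 ≤ 375 ≤ 8 × 293.

293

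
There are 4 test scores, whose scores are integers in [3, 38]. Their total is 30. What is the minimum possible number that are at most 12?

Each value above 12 is at least 13, contributing at least 13 − 3 = 10 above the floor 3.
The sum exceeds the floor total 12 by 18, so at most ⌊18/10⌋ = 1 exceed 12, and at least 3 are ≤ 12.
Exactly 3 works: 3 values at 3 and 1 at 13 total 22; raise one of the low values by 8 (still ≤ 12) to hit 30.

3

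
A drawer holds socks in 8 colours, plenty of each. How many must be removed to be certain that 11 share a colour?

81

You could draw 10 of every colour without reaching 11 of any — 80 in all.
One more forces 11 of some colour, so 80 + 1 = 81.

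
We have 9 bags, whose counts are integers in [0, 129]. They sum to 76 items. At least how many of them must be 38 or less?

If only k of them are at most 38, the other 9 − k are at least 39, so the total is at least (9 − k)·39 + k·0.
This is ≤ 76, so (9 − k)·39 + 0k ≤ 76, which gives k ≥ 8.
Exactly 8 works: 8 values at 0 and 1 at 39 total 39; raise one of the low values by 37 (still ≤ 38) to hit 76.

8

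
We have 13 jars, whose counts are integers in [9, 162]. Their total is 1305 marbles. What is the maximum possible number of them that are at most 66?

8

Suppose k of them are at most 66. Those contribute at most 66 each and the rest at most 162 each.
So the total is at most 66k + 162(13 − k) = 2106 − 96k. This must still be ≥ 1305, so k ≤ 8.
k = 8 is achieved by 8 values at 66 and 5 at 162, total 1338; lower one of the 162's by 33 (still > 66) to reach 1305.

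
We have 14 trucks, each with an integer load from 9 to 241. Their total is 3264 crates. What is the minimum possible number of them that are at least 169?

13

If only k of them are at least 169, the other 14 − k are at most 168, so the total is at most k·241 + (14 − k)·168.
This must reach 3264, so k·241 + (14 − k)·168 ≥ 3264, giving k ≥ 13.
Exactly 13 works: 13 values at 241 and 1 at 168 total 3301; lower one of the high values by 37 (still ≥ 169) to hit 3264.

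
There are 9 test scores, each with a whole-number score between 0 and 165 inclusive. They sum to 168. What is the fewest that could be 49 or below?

6

If only k of them are at most 49, the other 9 − k are at least 50, so the total is at least (9 − k)·50 + k·0.
This is ≤ 168, so (9 − k)·50 + 0k ≤ 168, which gives k ≥ 6.
Exactly 6 works: 6 values at 0 and 3 at 50 total 150; raise one of the low values by 18 (still ≤ 49) to hit 168.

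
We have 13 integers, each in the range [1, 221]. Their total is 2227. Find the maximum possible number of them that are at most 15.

3

Suppose k of them are at most 15. Those contribute at most 15 each and the rest at most 221 each.
So the total is at most 15k + 221(13 − k) = 2873 − 206k. This must still be ≥ 2227, so k ≤ 3.
k = 3 is achieved by 3 values at 15 and 10 at 221, total 2255; lower one of the 221's by 28 (still > 15) to reach 2227.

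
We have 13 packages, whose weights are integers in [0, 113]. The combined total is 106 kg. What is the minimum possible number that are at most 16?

7

Let j be the number exceeding 16. Then the total is ≥ 17·j + 0·(13 − j) = 0 + 17j.
So 17j ≤ 106 and j ≤ 6; hence at least 13 − 6 = 7 are ≤ 16.
Exactly 7 works: 7 values at 0 and 6 at 17 total 102; raise one of the low values by 4 (still ≤ 16) to hit 106.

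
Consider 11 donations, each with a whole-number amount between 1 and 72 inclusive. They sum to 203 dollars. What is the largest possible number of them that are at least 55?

3

Suppose k of them are at least 55. Those contribute at least 55 each and the other 11 − k at least 1 each.
So the total is at least 55k + 1(11 − k) = 11 + 54k. This must be ≤ 203, giving k ≤ 3.
k = 3 is achieved by 3 values at 55 and 8 at 1, total 173; add 30 to one value (staying below 55) to reach 203.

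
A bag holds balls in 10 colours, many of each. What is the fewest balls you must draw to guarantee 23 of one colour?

221

In the worst case you draw 22 of each of the 10 colours: 10 × 22 = 220.
One more forces 23 of some colour, so 220 + 1 = 221.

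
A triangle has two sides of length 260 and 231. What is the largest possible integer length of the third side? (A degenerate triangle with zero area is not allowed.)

The third side must be less than 260 + 231 = 491.
The largest integer below 491 is 490.

490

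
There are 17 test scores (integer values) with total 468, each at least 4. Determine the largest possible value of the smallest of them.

The 17 values sum to 468, so their minimum is at most ⌊468/17⌋ = 27.
Achievable: 8 of them at 27 and 9 at 28 total 468.

27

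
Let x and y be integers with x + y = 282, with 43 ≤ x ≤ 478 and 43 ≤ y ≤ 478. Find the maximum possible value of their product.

19881

For a fixed sum, the product xy is largest when x and y are as close as possible.
Taking x = 141 and y = 141 (both in [43, 478]) gives xy = 19881.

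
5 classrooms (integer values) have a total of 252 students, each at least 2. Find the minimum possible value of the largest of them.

The 5 values sum to 252, so their maximum is at least ⌈252/5⌉ = 51.
Achievable: 2 of them at 51 and 3 at 50 total 252.

51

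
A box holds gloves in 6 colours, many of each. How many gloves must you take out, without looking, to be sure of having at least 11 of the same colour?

You could draw 10 of every colour without reaching 11 of any — 60 in all.
One more forces 11 of some colour, so 60 + 1 = 61.

61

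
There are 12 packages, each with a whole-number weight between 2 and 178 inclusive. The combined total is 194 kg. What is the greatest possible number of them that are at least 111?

1

If k of the values are ≥ 111, the total is ≥ 111k + 2(12 − k).
Setting 111k + 2(12 − k) ≤ 194 gives 109k ≤ 170, so k ≤ 1.
k = 1 is achieved by 1 value at 111 and 11 at 2, total 133; add 61 to one value (staying below 111) to reach 194.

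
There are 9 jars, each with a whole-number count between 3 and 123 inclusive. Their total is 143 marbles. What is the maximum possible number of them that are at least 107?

If k of the values are ≥ 107, the total is ≥ 107k + 3(9 − k).
Setting 107k + 3(9 − k) ≤ 143 gives 104k ≤ 116, so k ≤ 1.
k = 1 is achieved by 1 value at 107 and 8 at 3, total 131; add 12 to one value (staying below 107) to reach 143.

1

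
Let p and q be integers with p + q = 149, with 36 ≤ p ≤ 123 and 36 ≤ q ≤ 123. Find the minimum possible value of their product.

4068

For a fixed sum, pq is smallest when p and q are as far apart as possible.
The extreme feasible split is p = 36, q = 113, giving pq = 4068.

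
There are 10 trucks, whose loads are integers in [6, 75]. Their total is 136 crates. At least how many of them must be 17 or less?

Let j be the number exceeding 17. Then the total is ≥ 18·j + 6·(10 − j) = 60 + 12j.
So 12j ≤ 76 and j ≤ 6; hence at least 10 − 6 = 4 are ≤ 17.
Exactly 4 works: 4 values at 6 and 6 at 18 total 132; raise one of the low values by 4 (still ≤ 17) to hit 136.

4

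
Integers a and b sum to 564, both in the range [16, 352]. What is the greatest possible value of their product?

With a + b fixed, ab peaks when the two are closest together.
Taking a = 282 and b = 282 (both in [16, 352]) gives ab = 79524.

79524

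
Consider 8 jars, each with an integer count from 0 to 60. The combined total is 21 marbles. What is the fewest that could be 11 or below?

7

Let j be the number exceeding 11. Then the total is ≥ 12·j + 0·(8 − j) = 0 + 12j.
So 12j ≤ 21 and j ≤ 1; hence at least 8 − 1 = 7 are ≤ 11.
Exactly 7 works: 7 values at 0 and 1 at 12 total 12; raise one of the low values by 9 (still ≤ 11) to hit 21.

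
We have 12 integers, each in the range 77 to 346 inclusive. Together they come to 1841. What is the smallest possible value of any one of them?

77

Minimizing one value means maximizing the remaining 11.
The other 11 can take up 11 × 346 = 3806 ≥ 1841 − 77, so one integer can sit at its floor of 77.
Achievable: one at 77 and the other 11 totalling 1764, which fits since 11 × 77 ≤ 1764 ≤ 11 × 346.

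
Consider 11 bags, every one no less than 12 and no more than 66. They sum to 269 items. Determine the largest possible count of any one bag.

Maximizing one value means minimizing the remaining 10.
The other 10 contribute at least 10 × 12 = 120, leaving at most 269 − 120 = 149.
But each bag is capped at 66, so the maximum is 66.
Achievable: one at 66 and the other 10 totalling 203, which fits since 10 × 12 ≤ 203 ≤ 10 × 66.

66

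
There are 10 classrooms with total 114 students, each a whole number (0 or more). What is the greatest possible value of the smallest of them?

11

The 10 values sum to 114, so their minimum is at most ⌊114/10⌋ = 11.
Achievable: 6 of them at 11 and 4 at 12 total 114.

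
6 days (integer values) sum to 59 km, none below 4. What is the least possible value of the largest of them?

10

The 6 values sum to 59, so their maximum is at least ⌈59/6⌉ = 10.
Taking 1 copy of 9 and 5 copies of 10 gives exactly 59, so 10 is attained.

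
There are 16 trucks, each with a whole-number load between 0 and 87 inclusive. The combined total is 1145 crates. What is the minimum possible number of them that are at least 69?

3

Each value short of 69 is at most 68, costing at least 87 − 68 = 19 against the maximum total of 1392.
We can afford to lose at most 1392 − 1145 = 247, so at most ⌊247/19⌋ = 13 fall short, and at least 3 are ≥ 69.
Exactly 3 works: 3 values at 87 and 13 at 68 total 1145.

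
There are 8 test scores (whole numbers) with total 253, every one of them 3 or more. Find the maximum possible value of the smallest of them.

The 8 values sum to 253, so their minimum is at most ⌊253/8⌋ = 31.
Taking 3 copies of 31 and 5 copies of 32 gives exactly 253, so 31 is attained.

31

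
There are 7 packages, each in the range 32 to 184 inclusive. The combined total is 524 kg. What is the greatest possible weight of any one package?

Maximizing one value means minimizing the remaining 6.
The other 6 contribute at least 6 × 32 = 192, leaving at most 524 − 192 = 332.
But each package is capped at 184, so the maximum is 184.
Achievable: one at 184 and the other 6 totalling 340, which fits since 6 × 32 ≤ 340 ≤ 6 × 184.

184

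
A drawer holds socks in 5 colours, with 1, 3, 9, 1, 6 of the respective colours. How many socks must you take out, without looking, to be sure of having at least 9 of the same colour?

In the worst case you take as many as possible of each colour without reaching 9: 1 + 3 + 8 + 1 + 6 = 19.
The next one must give 9 of some colour, so 19 + 1 = 20.

20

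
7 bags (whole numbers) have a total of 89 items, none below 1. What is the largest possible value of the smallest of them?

The average is 89/7 < 13, so some value is ≤ 12.
Equality holds with 2 values of 12 and 5 values of 13.

12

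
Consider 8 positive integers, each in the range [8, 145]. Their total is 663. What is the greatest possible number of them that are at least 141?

4

If k of the values are ≥ 141, the total is ≥ 141k + 8(8 − k).
Setting 141k + 8(8 − k) ≤ 663 gives 133k ≤ 599, so k ≤ 4.
k = 4 is achieved by 4 values at 141 and 4 at 8, total 596; add 67 to one value (staying below 141) to reach 663.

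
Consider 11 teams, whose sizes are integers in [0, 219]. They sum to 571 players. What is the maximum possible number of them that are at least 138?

4

With k values at 138 or above and the rest at least 0, the sum is at least 0 + 138k.
Since the sum is 571, we need 138k ≤ 571, i.e. k ≤ 4.
k = 4 is achieved by 4 values at 138 and 7 at 0, total 552; add 19 to one value (staying below 138) to reach 571.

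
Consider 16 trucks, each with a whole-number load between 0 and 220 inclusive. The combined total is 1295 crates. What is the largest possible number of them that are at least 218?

Suppose k of them are at least 218. Those contribute at least 218 each and the other 16 − k at least 0 each.
So the total is at least 218k + 0(16 − k) = 0 + 218k. This must be ≤ 1295, giving k ≤ 5.
k = 5 is achieved by 5 values at 218 and 11 at 0, total 1090; add 205 to one value (staying below 218) to reach 1295.

5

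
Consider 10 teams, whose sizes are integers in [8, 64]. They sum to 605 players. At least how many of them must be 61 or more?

2

Each value short of 61 is at most 60, costing at least 64 − 60 = 4 against the maximum total of 640.
We can afford to lose at most 640 − 605 = 35, so at most ⌊35/4⌋ = 8 fall short, and at least 2 are ≥ 61.
Exactly 2 works: 2 values at 64 and 8 at 60 total 608; lower one of the high values by 3 (still ≥ 61) to hit 605.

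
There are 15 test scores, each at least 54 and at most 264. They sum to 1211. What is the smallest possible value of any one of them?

Minimizing one value means maximizing the remaining 14.
The other 14 can take up 14 × 264 = 3696 ≥ 1211 − 54, so one score can sit at its floor of 54.
Achievable: one at 54 and the other 14 totalling 1157, which fits since 14 × 54 ≤ 1157 ≤ 14 × 264.

54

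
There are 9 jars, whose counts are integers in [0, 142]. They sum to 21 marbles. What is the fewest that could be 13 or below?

Each value above 13 is at least 14, contributing at least 14 − 0 = 14 above the floor 0.
The sum exceeds the floor total 0 by 21, so at most ⌊21/14⌋ = 1 exceed 13, and at least 8 are ≤ 13.
Exactly 8 works: 8 values at 0 and 1 at 14 total 14; raise one of the low values by 7 (still ≤ 13) to hit 21.

8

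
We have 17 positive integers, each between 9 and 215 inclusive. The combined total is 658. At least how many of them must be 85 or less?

11

Let j be the number exceeding 85. Then the total is ≥ 86·j + 9·(17 − j) = 153 + 77j.
So 77j ≤ 505 and j ≤ 6; hence at least 17 − 6 = 11 are ≤ 85.
Exactly 11 works: 11 values at 9 and 6 at 86 total 615; raise one of the low values by 43 (still ≤ 85) to hit 658.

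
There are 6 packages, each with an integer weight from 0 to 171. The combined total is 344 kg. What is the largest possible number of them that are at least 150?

2

With k values at 150 or above and the rest at least 0, the sum is at least 0 + 150k.
Since the sum is 344, we need 150k ≤ 344, i.e. k ≤ 2.
k = 2 is achieved by 2 values at 150 and 4 at 0, total 300; add 44 to one value (staying below 150) to reach 344.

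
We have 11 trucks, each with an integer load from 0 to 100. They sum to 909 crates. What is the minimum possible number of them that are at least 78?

If only k of them are at least 78, the other 11 − k are at most 77, so the total is at most k·100 + (11 − k)·77.
This must reach 909, so k·100 + (11 − k)·77 ≥ 909, giving k ≥ 3.
Exactly 3 works: 3 values at 100 and 8 at 77 total 916; lower one of the high values by 7 (still ≥ 78) to hit 909.

3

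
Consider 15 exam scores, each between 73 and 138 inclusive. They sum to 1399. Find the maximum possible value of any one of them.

Maximizing one value means minimizing the remaining 14.
The other 14 contribute at least 14 × 73 = 1022, leaving at most 1399 − 1022 = 377.
But each score is capped at 138, so the maximum is 138.
Achievable: one at 138 and the other 14 totalling 1261, which fits since 14 × 73 ≤ 1261 ≤ 14 × 138.

138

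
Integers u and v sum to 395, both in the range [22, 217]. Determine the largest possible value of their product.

39006

uv = u(395 − u) is maximized when u is as near 395/2 as the bounds allow.
Taking u = 197 and v = 198 (both in [22, 217]) gives uv = 39006.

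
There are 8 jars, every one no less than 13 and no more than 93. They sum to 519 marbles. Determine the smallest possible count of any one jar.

Minimizing one value means maximizing the remaining 7.
The other 7 can take up 7 × 93 = 651 ≥ 519 − 13, so one jar can sit at its floor of 13.
Achievable: one at 13 and the other 7 totalling 506, which fits since 7 × 13 ≤ 506 ≤ 7 × 93.

13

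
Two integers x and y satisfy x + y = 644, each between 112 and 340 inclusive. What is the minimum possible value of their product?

103360

xy = x(644 − x) is concave in x, so over [304, 340] it is minimized at an endpoint.
The extreme feasible split is x = 304, y = 340, giving xy = 103360.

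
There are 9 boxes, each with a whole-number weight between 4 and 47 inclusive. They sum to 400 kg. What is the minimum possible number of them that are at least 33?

If only k of them are at least 33, the other 9 − k are at most 32, so the total is at most k·47 + (9 − k)·32.
This must reach 400, so k·47 + (9 − k)·32 ≥ 400, giving k ≥ 8.
Exactly 8 works: 8 values at 47 and 1 at 32 total 408; lower one of the high values by 8 (still ≥ 33) to hit 400.

8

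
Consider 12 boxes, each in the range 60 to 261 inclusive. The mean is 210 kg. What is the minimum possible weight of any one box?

60

To make one box as small as possible, make the other 11 as large as possible.
The total is 12 × 210 = 2520.
The other 11 can take up 11 × 261 = 2871 ≥ 2520 − 60, so one box can sit at its floor of 60.
Achievable: one at 60 and the other 11 totalling 2460, which fits since 11 × 60 ≤ 2460 ≤ 11 × 261.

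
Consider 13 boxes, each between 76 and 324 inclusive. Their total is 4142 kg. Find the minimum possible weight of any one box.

Minimizing one value means maximizing the remaining 12.
The other 12 contribute at most 12 × 324 = 3888, leaving at least 4142 − 3888 = 254.
Since 254 ≥ 76, this is achievable: one at 254 and 12 at 324.

254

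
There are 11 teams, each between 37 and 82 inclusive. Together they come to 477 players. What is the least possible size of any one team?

To make one team as small as possible, make the other 10 as large as possible.
The other 10 can take up 10 × 82 = 820 ≥ 477 − 37, so one team can sit at its floor of 37.
Achievable: one at 37 and the other 10 totalling 440, which fits since 10 × 37 ≤ 440 ≤ 10 × 82.

37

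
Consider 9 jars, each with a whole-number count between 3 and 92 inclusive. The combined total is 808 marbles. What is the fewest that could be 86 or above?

7

Suppose at most 9 − j of them reach 86; then j values are ≤ 85 and the rest ≤ 92.
The total is then ≤ 85·j + 92·(9 − j) = 828 − 7j. For this to be ≥ 808 we need j ≤ 2, so at least 9 − 2 = 7 must reach 86.
Exactly 7 works: 7 values at 92 and 2 at 85 total 814; lower one of the high values by 6 (still ≥ 86) to hit 808.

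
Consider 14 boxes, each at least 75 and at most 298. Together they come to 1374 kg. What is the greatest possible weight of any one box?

To make one box as large as possible, make the other 13 as small as possible.
The other 13 contribute at least 13 × 75 = 975, leaving at most 1374 − 975 = 399.
But each box is capped at 298, so the maximum is 298.
Achievable: one at 298 and the other 13 totalling 1076, which fits since 13 × 75 ≤ 1076 ≤ 13 × 298.

298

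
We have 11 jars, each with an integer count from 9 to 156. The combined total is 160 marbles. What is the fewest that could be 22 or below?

7

If only k of them are at most 22, the other 11 − k are at least 23, so the total is at least (11 − k)·23 + k·9.
This is ≤ 160, so (11 − k)·23 + 9k ≤ 160, which gives k ≥ 7.
Exactly 7 works: 7 values at 9 and 4 at 23 total 155; raise one of the low values by 5 (still ≤ 22) to hit 160.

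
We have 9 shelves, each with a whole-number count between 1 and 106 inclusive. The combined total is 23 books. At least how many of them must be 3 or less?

5

If only k of them are at most 3, the other 9 − k are at least 4, so the total is at least (9 − k)·4 + k·1.
This is ≤ 23, so (9 − k)·4 + 1k ≤ 23, which gives k ≥ 5.
Exactly 5 works: 5 values at 1 and 4 at 4 total 21; raise one of the low values by 2 (still ≤ 3) to hit 23.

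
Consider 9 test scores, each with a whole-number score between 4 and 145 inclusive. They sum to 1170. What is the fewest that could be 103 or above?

6

Suppose at most 9 − j of them reach 103; then j values are ≤ 102 and the rest ≤ 145.
The total is then ≤ 102·j + 145·(9 − j) = 1305 − 43j. For this to be ≥ 1170 we need j ≤ 3, so at least 9 − 3 = 6 must reach 103.
Exactly 6 works: 6 values at 145 and 3 at 102 total 1176; lower one of the high values by 6 (still ≥ 103) to hit 1170.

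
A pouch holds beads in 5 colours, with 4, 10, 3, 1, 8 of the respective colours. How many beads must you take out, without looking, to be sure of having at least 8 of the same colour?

In the worst case you take as many as possible of each colour without reaching 8: 4 + 7 + 3 + 1 + 7 = 22.
The next one must give 8 of some colour, so 22 + 1 = 23.

23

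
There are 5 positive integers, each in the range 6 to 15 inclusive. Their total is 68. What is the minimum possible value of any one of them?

Minimizing one value means maximizing the remaining 4.
The other 4 contribute at most 4 × 15 = 60, leaving at least 68 − 60 = 8.
Since 8 ≥ 6, this is achievable: one at 8 and 4 at 15.

8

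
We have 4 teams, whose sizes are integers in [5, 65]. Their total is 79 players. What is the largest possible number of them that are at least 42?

1

With k values at 42 or above and the rest at least 5, the sum is at least 20 + 37k.
Since the sum is 79, we need 37k ≤ 59, i.e. k ≤ 1.
k = 1 is achieved by 1 value at 42 and 3 at 5, total 57; add 22 to one value (staying below 42) to reach 79.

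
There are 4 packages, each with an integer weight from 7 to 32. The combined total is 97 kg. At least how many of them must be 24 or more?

Suppose at most 4 − j of them reach 24; then j values are ≤ 23 and the rest ≤ 32.
The total is then ≤ 23·j + 32·(4 − j) = 128 − 9j. For this to be ≥ 97 we need j ≤ 3, so at least 4 − 3 = 1 must reach 24.
Exactly 1 works: 1 value at 32 and 3 at 23 total 101; lower one of the high values by 4 (still ≥ 24) to hit 97.

1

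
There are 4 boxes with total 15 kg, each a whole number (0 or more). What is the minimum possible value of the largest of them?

Some value must be at least ⌈15/4⌉ = 4, since 4 × 3 = 12 < 15.
Equality holds with 3 values of 4 and 1 value of 3.

4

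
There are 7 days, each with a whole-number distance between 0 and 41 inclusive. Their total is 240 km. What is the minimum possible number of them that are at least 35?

1

Suppose at most 7 − j of them reach 35; then j values are ≤ 34 and the rest ≤ 41.
The total is then ≤ 34·j + 41·(7 − j) = 287 − 7j. For this to be ≥ 240 we need j ≤ 6, so at least 7 − 6 = 1 must reach 35.
Exactly 1 works: 1 value at 41 and 6 at 34 total 245; lower one of the high values by 5 (still ≥ 35) to hit 240.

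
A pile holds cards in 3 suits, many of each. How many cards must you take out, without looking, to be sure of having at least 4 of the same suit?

In the worst case you draw 3 of each of the 3 suits: 3 × 3 = 9.
One more forces 4 of some suit, so 9 + 1 = 10.

10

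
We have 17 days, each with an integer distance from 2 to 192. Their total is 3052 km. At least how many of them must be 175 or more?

6

If only k of them are at least 175, the other 17 − k are at most 174, so the total is at most k·192 + (17 − k)·174.
This must reach 3052, so k·192 + (17 − k)·174 ≥ 3052, giving k ≥ 6.
Exactly 6 works: 6 values at 192 and 11 at 174 total 3066; lower one of the high values by 14 (still ≥ 175) to hit 3052.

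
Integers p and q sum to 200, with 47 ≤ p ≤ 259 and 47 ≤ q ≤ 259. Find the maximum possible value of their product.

10000

For a fixed sum, the product pq is largest when p and q are as close as possible.
Taking p = 100 and q = 100 (both in [47, 259]) gives pq = 10000.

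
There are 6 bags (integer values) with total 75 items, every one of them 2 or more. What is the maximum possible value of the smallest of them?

The average is 75/6 < 13, so some value is ≤ 12.
Equality holds with 3 values of 12 and 3 values of 13.

12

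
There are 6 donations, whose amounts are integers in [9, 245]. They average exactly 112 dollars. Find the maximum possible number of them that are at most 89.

5

The total is 6 × 112 = 672.
Suppose k of them are at most 89. Those contribute at most 89 each and the rest at most 245 each.
So the total is at most 89k + 245(6 − k) = 1470 − 156k. This must still be ≥ 672, so k ≤ 5.
k = 5 is achieved by 5 values at 89 and 1 at 245, total 690; lower one of the 245's by 18 (still > 89) to reach 672.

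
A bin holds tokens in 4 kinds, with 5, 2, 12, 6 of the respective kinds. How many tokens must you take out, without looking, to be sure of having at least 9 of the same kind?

22

In the worst case you take as many as possible of each kind without reaching 9: 5 + 2 + 8 + 6 = 21.
The next one must give 9 of some kind, so 21 + 1 = 22.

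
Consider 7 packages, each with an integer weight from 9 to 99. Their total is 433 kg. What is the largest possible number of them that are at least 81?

With k values at 81 or above and the rest at least 9, the sum is at least 63 + 72k.
Since the sum is 433, we need 72k ≤ 370, i.e. k ≤ 5.
k = 5 is achieved by 5 values at 81 and 2 at 9, total 423; add 10 to one value (staying below 81) to reach 433.

5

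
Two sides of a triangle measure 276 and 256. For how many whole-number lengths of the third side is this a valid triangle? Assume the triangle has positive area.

The triangle inequality gives |276 − 256| < c < 276 + 256, i.e. 20 < c < 532.
So c can be any integer from 21 to 531: 511 values.

511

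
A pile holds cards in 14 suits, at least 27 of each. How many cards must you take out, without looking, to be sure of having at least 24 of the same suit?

In the worst case you draw 23 of each of the 14 suits: 14 × 23 = 322.
One more forces 24 of some suit, so 322 + 1 = 323.

323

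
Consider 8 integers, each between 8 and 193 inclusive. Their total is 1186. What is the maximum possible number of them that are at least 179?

6

With k values at 179 or above and the rest at least 8, the sum is at least 64 + 171k.
Since the sum is 1186, we need 171k ≤ 1122, i.e. k ≤ 6.
k = 6 is achieved by 6 values at 179 and 2 at 8, total 1090; add 96 to one value (staying below 179) to reach 1186.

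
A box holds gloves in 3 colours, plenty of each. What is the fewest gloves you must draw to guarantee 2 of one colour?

4

You could draw 1 of every colour without reaching 2 of any — 3 in all.
One more forces 2 of some colour, so 3 + 1 = 4.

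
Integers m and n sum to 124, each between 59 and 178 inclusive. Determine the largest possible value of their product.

3844

For a fixed sum, the product mn is largest when m and n are as close as possible.
Taking m = 62 and n = 62 (both in [59, 178]) gives mn = 3844.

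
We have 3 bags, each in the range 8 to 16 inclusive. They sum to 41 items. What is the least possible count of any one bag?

9

Minimizing one value means maximizing the remaining 2.
The other 2 contribute at most 2 × 16 = 32, leaving at least 41 − 32 = 9.
Since 9 ≥ 8, this is achievable: one at 9 and 2 at 16.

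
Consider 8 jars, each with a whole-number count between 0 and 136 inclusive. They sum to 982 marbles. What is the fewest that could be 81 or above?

7

Suppose at most 8 − j of them reach 81; then j values are ≤ 80 and the rest ≤ 136.
The total is then ≤ 80·j + 136·(8 − j) = 1088 − 56j. For this to be ≥ 982 we need j ≤ 1, so at least 8 − 1 = 7 must reach 81.
Exactly 7 works: 7 values at 136 and 1 at 80 total 1032; lower one of the high values by 50 (still ≥ 81) to hit 982.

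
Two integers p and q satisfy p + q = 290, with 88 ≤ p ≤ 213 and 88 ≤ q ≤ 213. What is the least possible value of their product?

17776

pq = p(290 − p) is concave in p, so over [88, 202] it is minimized at an endpoint.
The extreme feasible split is p = 88, q = 202, giving pq = 17776.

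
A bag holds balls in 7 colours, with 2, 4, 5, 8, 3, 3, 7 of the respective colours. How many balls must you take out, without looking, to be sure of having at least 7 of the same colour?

30

In the worst case you take as many as possible of each colour without reaching 7: 2 + 4 + 5 + 6 + 3 + 3 + 6 = 29.
The next one must give 7 of some colour, so 29 + 1 = 30.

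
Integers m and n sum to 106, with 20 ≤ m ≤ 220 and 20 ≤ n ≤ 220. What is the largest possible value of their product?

2809

For a fixed sum, the product mn is largest when m and n are as close as possible.
Taking m = 53 and n = 53 (both in [20, 220]) gives mn = 2809.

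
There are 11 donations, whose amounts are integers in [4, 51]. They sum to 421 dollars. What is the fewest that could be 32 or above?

4

Suppose at most 11 − j of them reach 32; then j values are ≤ 31 and the rest ≤ 51.
The total is then ≤ 31·j + 51·(11 − j) = 561 − 20j. For this to be ≥ 421 we need j ≤ 7, so at least 11 − 7 = 4 must reach 32.
Exactly 4 works: 4 values at 51 and 7 at 31 total 421.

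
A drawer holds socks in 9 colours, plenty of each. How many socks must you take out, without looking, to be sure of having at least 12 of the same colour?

You could draw 11 of every colour without reaching 12 of any — 99 in all.
One more forces 12 of some colour, so 99 + 1 = 100.

100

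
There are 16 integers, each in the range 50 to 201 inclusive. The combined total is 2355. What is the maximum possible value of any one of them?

201

Maximizing one value means minimizing the remaining 15.
The other 15 contribute at least 15 × 50 = 750, leaving at most 2355 − 750 = 1605.
But each integer is capped at 201, so the maximum is 201.
Achievable: one at 201 and the other 15 totalling 2154, which fits since 15 × 50 ≤ 2154 ≤ 15 × 201.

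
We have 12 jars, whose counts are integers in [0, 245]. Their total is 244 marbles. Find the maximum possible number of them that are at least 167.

If k of the values are ≥ 167, the total is ≥ 167k + 0(12 − k).
Setting 167k + 0(12 − k) ≤ 244 gives 167k ≤ 244, so k ≤ 1.
k = 1 is achieved by 1 value at 167 and 11 at 0, total 167; add 77 to one value (staying below 167) to reach 244.

1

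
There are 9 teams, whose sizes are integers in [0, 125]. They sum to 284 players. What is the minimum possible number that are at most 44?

3

Let j be the number exceeding 44. Then the total is ≥ 45·j + 0·(9 − j) = 0 + 45j.
So 45j ≤ 284 and j ≤ 6; hence at least 9 − 6 = 3 are ≤ 44.
Exactly 3 works: 3 values at 0 and 6 at 45 total 270; raise one of the low values by 14 (still ≤ 44) to hit 284.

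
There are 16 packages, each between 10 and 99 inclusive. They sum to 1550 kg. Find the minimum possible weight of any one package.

65

To make one package as small as possible, make the other 15 as large as possible.
The other 15 contribute at most 15 × 99 = 1485, leaving at least 1550 − 1485 = 65.
Since 65 ≥ 10, this is achievable: one at 65 and 15 at 99.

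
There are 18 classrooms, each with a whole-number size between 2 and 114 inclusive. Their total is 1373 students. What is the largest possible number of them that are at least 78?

Suppose k of them are at least 78. Those contribute at least 78 each and the other 18 − k at least 2 each.
So the total is at least 78k + 2(18 − k) = 36 + 76k. This must be ≤ 1373, giving k ≤ 17.
k = 17 is achieved by 17 values at 78 and 1 at 2, total 1328; add 45 to one value (staying below 78) to reach 1373.

17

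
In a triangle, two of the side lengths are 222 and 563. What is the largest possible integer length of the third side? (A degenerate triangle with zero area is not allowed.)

The third side must be less than 222 + 563 = 785.
The largest integer below 785 is 784.

784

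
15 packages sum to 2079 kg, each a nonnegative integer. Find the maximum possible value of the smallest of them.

138

If every one of the 15 were at least 139, the total would be at least 15 × 139 = 2085 > 2079.
Taking 6 copies of 138 and 9 copies of 139 gives exactly 2079, so 138 is attained.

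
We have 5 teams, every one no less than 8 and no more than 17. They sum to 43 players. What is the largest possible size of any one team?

11

To make one team as large as possible, make the other 4 as small as possible.
The other 4 contribute at least 4 × 8 = 32, leaving at most 43 − 32 = 11.
Since 11 ≤ 17, this is achievable: one at 11 and 4 at 8.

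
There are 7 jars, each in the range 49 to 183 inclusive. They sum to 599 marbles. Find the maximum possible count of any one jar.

To make one jar as large as possible, make the other 6 as small as possible.
The other 6 contribute at least 6 × 49 = 294, leaving at most 599 − 294 = 305.
But each jar is capped at 183, so the maximum is 183.
Achievable: one at 183 and the other 6 totalling 416, which fits since 6 × 49 ≤ 416 ≤ 6 × 183.

183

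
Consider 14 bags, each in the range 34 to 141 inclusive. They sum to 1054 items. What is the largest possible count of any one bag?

Maximizing one value means minimizing the remaining 13.
The other 13 contribute at least 13 × 34 = 442, leaving at most 1054 − 442 = 612.
But each bag is capped at 141, so the maximum is 141.
Achievable: one at 141 and the other 13 totalling 913, which fits since 13 × 34 ≤ 913 ≤ 13 × 141.

141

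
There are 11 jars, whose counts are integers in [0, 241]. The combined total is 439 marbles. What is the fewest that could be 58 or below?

4

If only k of them are at most 58, the other 11 − k are at least 59, so the total is at least (11 − k)·59 + k·0.
This is ≤ 439, so (11 − k)·59 + 0k ≤ 439, which gives k ≥ 4.
Exactly 4 works: 4 values at 0 and 7 at 59 total 413; raise one of the low values by 26 (still ≤ 58) to hit 439.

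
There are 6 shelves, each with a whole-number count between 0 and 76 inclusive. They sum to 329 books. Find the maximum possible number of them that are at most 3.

Suppose k of them are at most 3. Those contribute at most 3 each and the rest at most 76 each.
So the total is at most 3k + 76(6 − k) = 456 − 73k. This must still be ≥ 329, so k ≤ 1.
k = 1 is achieved by 1 value at 3 and 5 at 76, total 383; lower one of the 76's by 54 (still > 3) to reach 329.

1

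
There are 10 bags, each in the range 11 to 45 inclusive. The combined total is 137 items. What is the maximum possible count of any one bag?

To make one bag as large as possible, make the other 9 as small as possible.
The other 9 contribute at least 9 × 11 = 99, leaving at most 137 − 99 = 38.
Since 38 ≤ 45, this is achievable: one at 38 and 9 at 11.

38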